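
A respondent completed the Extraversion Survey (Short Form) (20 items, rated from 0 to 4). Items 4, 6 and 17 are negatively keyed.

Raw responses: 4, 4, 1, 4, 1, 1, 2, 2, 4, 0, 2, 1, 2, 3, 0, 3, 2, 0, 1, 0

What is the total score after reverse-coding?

Apply reverse scoring (reversed = (0+4) − raw = 4 − raw):
  item 4: 4 − 4 = 0
  item 6: 4 − 1 = 3
  item 17: 4 − 2 = 2
After reverse-coding: 4, 4, 1, 0, 1, 3, 2, 2, 4, 0, 2, 1, 2, 3, 0, 3, 2, 0, 1, 0
Total = 4 + 4 + 1 + 0 + 1 + 3 + 2 + 2 + 4 + 0 + 2 + 1 + 2 + 3 + 0 + 3 + 2 + 0 + 1 + 0 = 35

35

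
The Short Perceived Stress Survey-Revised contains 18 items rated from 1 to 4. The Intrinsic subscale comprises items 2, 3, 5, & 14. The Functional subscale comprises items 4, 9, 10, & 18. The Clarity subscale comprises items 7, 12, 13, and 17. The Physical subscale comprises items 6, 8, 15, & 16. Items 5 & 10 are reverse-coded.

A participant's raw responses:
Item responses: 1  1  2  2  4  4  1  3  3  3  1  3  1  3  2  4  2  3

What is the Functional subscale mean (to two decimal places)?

2.50

Functional items: 4, 9, 10, 18.
Of these, item 10 is reverse-coded; on a 1–4 scale, reversed = 5 − raw.
  item 4: 2
  item 9: 3
  item 10: 5 − 3 = 2
  item 18: 3
Sum = 2 + 3 + 2 + 3 = 10
Mean = 10 / 4 = 2.50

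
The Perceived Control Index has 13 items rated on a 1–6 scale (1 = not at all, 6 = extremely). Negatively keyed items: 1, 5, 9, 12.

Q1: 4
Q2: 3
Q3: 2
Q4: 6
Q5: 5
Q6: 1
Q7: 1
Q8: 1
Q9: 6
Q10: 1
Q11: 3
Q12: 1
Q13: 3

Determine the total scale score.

Negatively keyed items use 7 − raw:
  item 1: 7 − 4 = 3
  item 5: 7 − 5 = 2
  item 9: 7 − 6 = 1
  item 12: 7 − 1 = 6
Scored items: 3, 3, 2, 6, 2, 1, 1, 1, 1, 1, 3, 6, 3
Total = 3 + 3 + 2 + 6 + 2 + 1 + 1 + 1 + 1 + 1 + 3 + 6 + 3 = 33

33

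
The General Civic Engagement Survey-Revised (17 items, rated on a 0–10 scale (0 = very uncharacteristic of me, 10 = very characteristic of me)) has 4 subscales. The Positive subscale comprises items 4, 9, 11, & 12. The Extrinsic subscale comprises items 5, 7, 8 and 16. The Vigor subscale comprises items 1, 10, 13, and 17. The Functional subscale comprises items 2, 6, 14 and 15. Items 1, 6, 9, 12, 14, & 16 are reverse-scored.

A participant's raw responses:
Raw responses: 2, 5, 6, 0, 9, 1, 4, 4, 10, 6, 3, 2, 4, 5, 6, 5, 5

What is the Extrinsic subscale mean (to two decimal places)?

5.50

Extrinsic items: 5, 7, 8, 16.
Of these, item 16 is reverse-scored; reverse-coded value = 10 − response.
  item 5: 9
  item 7: 4
  item 8: 4
  item 16: 10 − 5 = 5
Sum = 9 + 4 + 4 + 5 = 22
Mean = 22 / 4 = 5.50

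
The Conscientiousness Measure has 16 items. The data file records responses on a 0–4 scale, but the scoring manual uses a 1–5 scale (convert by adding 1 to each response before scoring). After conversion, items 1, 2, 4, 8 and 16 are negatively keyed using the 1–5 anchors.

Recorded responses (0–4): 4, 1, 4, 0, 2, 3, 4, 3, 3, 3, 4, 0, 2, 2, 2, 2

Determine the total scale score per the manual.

Convert to 1–5: 5, 2, 5, 1, 3, 4, 5, 4, 4, 4, 5, 1, 3, 3, 3, 3
Reverse-coded (on a 1–5 scale, reversed = 6 − raw):
  item 1: 6 − 5 = 1
  item 2: 6 − 2 = 4
  item 4: 6 − 1 = 5
  item 8: 6 − 4 = 2
  item 16: 6 − 3 = 3
Scored: 1, 4, 5, 5, 3, 4, 5, 2, 4, 4, 5, 1, 3, 3, 3, 3
Total = 55

55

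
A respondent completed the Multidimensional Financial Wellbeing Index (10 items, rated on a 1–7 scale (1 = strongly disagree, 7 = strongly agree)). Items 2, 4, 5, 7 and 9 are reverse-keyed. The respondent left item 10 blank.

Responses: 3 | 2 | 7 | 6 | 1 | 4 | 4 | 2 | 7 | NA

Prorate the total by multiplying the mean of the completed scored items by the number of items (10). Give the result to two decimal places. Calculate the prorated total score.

40.00

Reverse-coded (reverse-coded value = 8 − response):
  item 2: 8 − 2 = 6
  item 4: 8 − 6 = 2
  item 5: 8 − 1 = 7
  item 7: 8 − 4 = 4
  item 9: 8 − 7 = 1
Completed scored items (9 of 10): 3, 6, 7, 2, 7, 4, 4, 2, 1; sum = 36.
Person mean = 36 / 9 ≈ 4.0000
Prorated total = (36 / 9) × 10 = 40.00 (to 2 dp)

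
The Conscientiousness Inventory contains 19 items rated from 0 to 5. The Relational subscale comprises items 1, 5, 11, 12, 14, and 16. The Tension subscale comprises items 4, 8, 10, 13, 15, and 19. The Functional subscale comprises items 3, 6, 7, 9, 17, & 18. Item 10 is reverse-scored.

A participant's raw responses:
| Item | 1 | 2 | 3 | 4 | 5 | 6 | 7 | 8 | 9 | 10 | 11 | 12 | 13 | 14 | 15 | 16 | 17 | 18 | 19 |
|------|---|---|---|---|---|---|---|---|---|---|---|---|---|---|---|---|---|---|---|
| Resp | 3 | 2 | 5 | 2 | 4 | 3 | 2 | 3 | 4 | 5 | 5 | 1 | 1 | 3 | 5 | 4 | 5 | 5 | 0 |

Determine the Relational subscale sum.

20

Relational items: 1, 5, 11, 12, 14, 16.
  item 1: 3
  item 5: 4
  item 11: 5
  item 12: 1
  item 14: 3
  item 16: 4
Sum = 3 + 4 + 5 + 1 + 3 + 4 = 20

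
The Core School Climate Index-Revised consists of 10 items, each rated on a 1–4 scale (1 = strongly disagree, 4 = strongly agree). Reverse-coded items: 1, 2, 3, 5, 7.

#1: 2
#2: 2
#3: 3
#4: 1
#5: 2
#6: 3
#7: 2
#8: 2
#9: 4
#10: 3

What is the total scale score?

Apply reverse scoring (reverse-coded value = 5 − response):
  item 1: 5 − 2 = 3
  item 2: 5 − 2 = 3
  item 3: 5 − 3 = 2
  item 5: 5 − 2 = 3
  item 7: 5 − 2 = 3
After reverse-coding: 3, 3, 2, 1, 3, 3, 3, 2, 4, 3
Total = 3 + 3 + 2 + 1 + 3 + 3 + 3 + 2 + 4 + 3 = 27

27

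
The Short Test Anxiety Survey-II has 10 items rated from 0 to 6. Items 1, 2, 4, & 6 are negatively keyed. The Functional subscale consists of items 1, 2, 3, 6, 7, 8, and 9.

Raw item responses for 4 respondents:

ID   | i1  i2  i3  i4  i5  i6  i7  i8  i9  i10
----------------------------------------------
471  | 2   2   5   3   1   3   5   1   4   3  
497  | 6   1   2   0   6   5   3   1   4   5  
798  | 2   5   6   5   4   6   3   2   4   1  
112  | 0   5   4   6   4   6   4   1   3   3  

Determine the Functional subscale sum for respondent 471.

26

Respondent 471 raw: 2, 2, 5, 3, 1, 3, 5, 1, 4, 3.
Functional items: 1, 2, 3, 6, 7, 8, 9.
Reverse-coded (on a 0–6 scale, reversed = 6 − raw):
  item 1: 6 − 2 = 4
  item 2: 6 − 2 = 4
  item 3: 5
  item 6: 6 − 3 = 3
  item 7: 5
  item 8: 1
  item 9: 4
Sum = 4 + 4 + 5 + 3 + 5 + 1 + 4 = 26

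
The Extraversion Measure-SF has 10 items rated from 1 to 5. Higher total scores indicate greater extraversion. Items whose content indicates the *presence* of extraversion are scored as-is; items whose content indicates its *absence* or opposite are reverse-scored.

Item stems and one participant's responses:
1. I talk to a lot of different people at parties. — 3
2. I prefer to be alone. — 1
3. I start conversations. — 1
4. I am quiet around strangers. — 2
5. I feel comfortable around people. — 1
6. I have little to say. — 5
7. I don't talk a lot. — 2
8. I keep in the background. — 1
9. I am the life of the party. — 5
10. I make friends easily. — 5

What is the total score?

Items 2, 4, 6, 7, 8 describe the absence/opposite of extraversion → reverse-score.
reverse-coded value = 6 − response.
  item 1: 3
  item 2: 6 − 1 = 5
  item 3: 1
  item 4: 6 − 2 = 4
  item 5: 1
  item 6: 6 − 5 = 1
  item 7: 6 − 2 = 4
  item 8: 6 − 1 = 5
  item 9: 5
  item 10: 5
Total = 3 + 5 + 1 + 4 + 1 + 1 + 4 + 5 + 5 + 5 = 34

34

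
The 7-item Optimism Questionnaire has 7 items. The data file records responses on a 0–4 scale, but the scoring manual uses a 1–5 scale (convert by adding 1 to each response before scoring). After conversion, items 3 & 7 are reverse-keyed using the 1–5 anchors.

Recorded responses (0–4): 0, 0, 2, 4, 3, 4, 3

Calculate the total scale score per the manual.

21

Convert to 1–5: 1, 1, 3, 5, 4, 5, 4
Reverse-coded (reversed = (1+5) − raw = 6 − raw):
  item 3: 6 − 3 = 3
  item 7: 6 − 4 = 2
Scored: 1, 1, 3, 5, 4, 5, 2
Total = 21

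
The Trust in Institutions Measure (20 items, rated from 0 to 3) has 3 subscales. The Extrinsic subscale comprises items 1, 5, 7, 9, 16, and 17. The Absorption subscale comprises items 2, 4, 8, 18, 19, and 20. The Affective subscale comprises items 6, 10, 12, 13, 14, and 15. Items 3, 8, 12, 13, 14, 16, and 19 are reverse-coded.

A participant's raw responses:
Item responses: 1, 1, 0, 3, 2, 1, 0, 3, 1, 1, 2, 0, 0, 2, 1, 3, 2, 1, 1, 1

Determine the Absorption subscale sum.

8

Absorption items: 2, 4, 8, 18, 19, 20.
Of these, items 8 and 19 are reverse-coded; reversed = (0+3) − raw = 3 − raw.
  item 2: 1
  item 4: 3
  item 8: 3 − 3 = 0
  item 18: 1
  item 19: 3 − 1 = 2
  item 20: 1
Sum = 1 + 3 + 0 + 1 + 2 + 1 = 8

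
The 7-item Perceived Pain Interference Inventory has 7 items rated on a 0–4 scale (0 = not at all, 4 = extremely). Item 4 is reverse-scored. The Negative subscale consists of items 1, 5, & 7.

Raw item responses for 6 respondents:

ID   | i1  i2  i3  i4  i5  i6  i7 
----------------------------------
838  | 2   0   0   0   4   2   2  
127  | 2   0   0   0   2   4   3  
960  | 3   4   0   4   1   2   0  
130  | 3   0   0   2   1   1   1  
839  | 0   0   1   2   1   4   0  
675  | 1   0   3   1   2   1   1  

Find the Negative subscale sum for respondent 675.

Respondent 675 raw: 1, 0, 3, 1, 2, 1, 1.
Negative items: 1, 5, 7.
Reverse-coded (reversed = (0+4) − raw = 4 − raw):
  item 1: 1
  item 5: 2
  item 7: 1
Sum = 1 + 2 + 1 = 4

4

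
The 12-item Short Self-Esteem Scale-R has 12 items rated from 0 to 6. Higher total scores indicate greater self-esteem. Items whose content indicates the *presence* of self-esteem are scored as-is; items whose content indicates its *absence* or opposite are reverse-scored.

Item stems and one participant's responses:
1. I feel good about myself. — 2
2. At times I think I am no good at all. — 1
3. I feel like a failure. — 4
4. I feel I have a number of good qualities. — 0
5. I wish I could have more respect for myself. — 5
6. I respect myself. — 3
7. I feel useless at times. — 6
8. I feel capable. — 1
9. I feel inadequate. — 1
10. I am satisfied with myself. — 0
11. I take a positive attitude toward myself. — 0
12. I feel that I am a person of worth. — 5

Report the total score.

Items 2, 3, 5, 7, 9 describe the absence/opposite of self-esteem → reverse-score.
reversed = (0+6) − raw = 6 − raw.
  item 1: 2
  item 2: 6 − 1 = 5
  item 3: 6 − 4 = 2
  item 4: 0
  item 5: 6 − 5 = 1
  item 6: 3
  item 7: 6 − 6 = 0
  item 8: 1
  item 9: 6 − 1 = 5
  item 10: 0
  item 11: 0
  item 12: 5
Total = 2 + 5 + 2 + 0 + 1 + 3 + 0 + 1 + 5 + 0 + 0 + 5 = 24

24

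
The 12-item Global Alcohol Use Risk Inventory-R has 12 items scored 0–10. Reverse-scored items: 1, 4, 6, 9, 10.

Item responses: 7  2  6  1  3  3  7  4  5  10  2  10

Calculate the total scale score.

58

Reverse-scored items use 10 − raw:
  item 1: 10 − 7 = 3
  item 4: 10 − 1 = 9
  item 6: 10 − 3 = 7
  item 9: 10 − 5 = 5
  item 10: 10 − 10 = 0
After reverse-coding: 3, 2, 6, 9, 3, 7, 7, 4, 5, 0, 2, 10
Total = 3 + 2 + 6 + 9 + 3 + 7 + 7 + 4 + 5 + 0 + 2 + 10 = 58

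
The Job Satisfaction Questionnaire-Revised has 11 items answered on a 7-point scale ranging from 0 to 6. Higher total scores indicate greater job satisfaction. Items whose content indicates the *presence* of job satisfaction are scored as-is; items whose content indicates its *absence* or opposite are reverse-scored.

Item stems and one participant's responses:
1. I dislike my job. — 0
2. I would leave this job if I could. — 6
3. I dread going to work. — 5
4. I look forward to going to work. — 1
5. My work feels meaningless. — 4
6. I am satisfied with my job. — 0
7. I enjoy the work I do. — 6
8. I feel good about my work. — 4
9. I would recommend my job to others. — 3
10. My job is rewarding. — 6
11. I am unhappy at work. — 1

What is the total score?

Items 1, 2, 3, 5, 11 describe the absence/opposite of job satisfaction → reverse-score.
reverse-coded value = 6 − response.
  item 1: 6 − 0 = 6
  item 2: 6 − 6 = 0
  item 3: 6 − 5 = 1
  item 4: 1
  item 5: 6 − 4 = 2
  item 6: 0
  item 7: 6
  item 8: 4
  item 9: 3
  item 10: 6
  item 11: 6 − 1 = 5
Total = 6 + 0 + 1 + 1 + 2 + 0 + 6 + 4 + 3 + 6 + 5 = 34

34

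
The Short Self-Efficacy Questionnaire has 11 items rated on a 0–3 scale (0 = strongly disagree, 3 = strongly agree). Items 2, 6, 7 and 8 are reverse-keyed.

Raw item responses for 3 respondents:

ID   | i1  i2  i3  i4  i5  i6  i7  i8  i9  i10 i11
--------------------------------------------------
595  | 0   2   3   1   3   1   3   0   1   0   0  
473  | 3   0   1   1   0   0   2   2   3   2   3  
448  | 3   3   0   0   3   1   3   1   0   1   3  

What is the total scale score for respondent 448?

14

Respondent 448 raw: 3, 3, 0, 0, 3, 1, 3, 1, 0, 1, 3.
Reverse-coded (reversed = (0+3) − raw = 3 − raw):
  item 1: 3
  item 2: 3 − 3 = 0
  item 3: 0
  item 4: 0
  item 5: 3
  item 6: 3 − 1 = 2
  item 7: 3 − 3 = 0
  item 8: 3 − 1 = 2
  item 9: 0
  item 10: 1
  item 11: 3
Sum = 3 + 0 + 0 + 0 + 3 + 2 + 0 + 2 + 0 + 1 + 3 = 14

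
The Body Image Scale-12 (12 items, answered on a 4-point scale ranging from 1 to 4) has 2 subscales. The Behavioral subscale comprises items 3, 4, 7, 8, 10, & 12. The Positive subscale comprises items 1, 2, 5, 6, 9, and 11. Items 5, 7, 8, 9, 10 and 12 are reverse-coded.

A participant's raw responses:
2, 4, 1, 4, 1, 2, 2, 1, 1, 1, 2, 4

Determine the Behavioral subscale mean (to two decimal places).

2.83

Behavioral items: 3, 4, 7, 8, 10, 12.
Of these, items 7, 8, 10, & 12 are reverse-coded; reversed = (1+4) − raw = 5 − raw.
  item 3: 1
  item 4: 4
  item 7: 5 − 2 = 3
  item 8: 5 − 1 = 4
  item 10: 5 − 1 = 4
  item 12: 5 − 4 = 1
Sum = 1 + 4 + 3 + 4 + 4 + 1 = 17
Mean = 17 / 6 = 2.83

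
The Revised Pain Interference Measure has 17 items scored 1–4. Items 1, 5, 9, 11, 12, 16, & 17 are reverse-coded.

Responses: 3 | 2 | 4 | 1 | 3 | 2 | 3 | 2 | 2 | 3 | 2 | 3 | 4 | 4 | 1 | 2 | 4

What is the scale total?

42

Apply reverse scoring (reversed = (1+4) − raw = 5 − raw):
  item 1: 5 − 3 = 2
  item 5: 5 − 3 = 2
  item 9: 5 − 2 = 3
  item 11: 5 − 2 = 3
  item 12: 5 − 3 = 2
  item 16: 5 − 2 = 3
  item 17: 5 − 4 = 1
Scored items: 2, 2, 4, 1, 2, 2, 3, 2, 3, 3, 3, 2, 4, 4, 1, 3, 1
Total = 2 + 2 + 4 + 1 + 2 + 2 + 3 + 2 + 3 + 3 + 3 + 2 + 4 + 4 + 1 + 3 + 1 = 42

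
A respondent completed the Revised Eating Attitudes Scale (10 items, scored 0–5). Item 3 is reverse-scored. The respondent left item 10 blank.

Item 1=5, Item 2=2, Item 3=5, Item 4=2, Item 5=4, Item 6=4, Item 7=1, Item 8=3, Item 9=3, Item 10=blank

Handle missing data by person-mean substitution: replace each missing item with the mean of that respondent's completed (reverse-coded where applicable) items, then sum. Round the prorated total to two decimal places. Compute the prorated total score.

26.67

Reverse-coded (on a 0–5 scale, reversed = 5 − raw):
  item 3: 5 − 5 = 0
Completed scored items (9 of 10): 5, 2, 0, 2, 4, 4, 1, 3, 3; sum = 24.
Person mean = 24 / 9 ≈ 2.6667
Prorated total = (24 / 9) × 10 = 26.67 (to 2 dp)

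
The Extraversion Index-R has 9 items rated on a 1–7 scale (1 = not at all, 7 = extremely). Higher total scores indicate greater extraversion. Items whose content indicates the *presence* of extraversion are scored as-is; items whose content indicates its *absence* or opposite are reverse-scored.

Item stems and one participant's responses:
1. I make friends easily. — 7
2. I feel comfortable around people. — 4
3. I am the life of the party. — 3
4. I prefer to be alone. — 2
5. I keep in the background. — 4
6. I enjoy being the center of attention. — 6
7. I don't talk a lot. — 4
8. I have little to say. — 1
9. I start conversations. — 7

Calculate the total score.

48

Items 4, 5, 7, 8 describe the absence/opposite of extraversion → reverse-score.
reverse-coded value = 8 − response.
  item 1: 7
  item 2: 4
  item 3: 3
  item 4: 8 − 2 = 6
  item 5: 8 − 4 = 4
  item 6: 6
  item 7: 8 − 4 = 4
  item 8: 8 − 1 = 7
  item 9: 7
Total = 7 + 4 + 3 + 6 + 4 + 6 + 4 + 7 + 7 = 48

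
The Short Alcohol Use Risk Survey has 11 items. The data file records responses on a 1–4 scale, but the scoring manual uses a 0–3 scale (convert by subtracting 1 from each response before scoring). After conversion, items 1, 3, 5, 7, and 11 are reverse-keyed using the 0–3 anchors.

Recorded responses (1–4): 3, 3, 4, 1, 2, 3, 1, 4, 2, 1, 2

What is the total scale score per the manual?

Convert to 0–3: 2, 2, 3, 0, 1, 2, 0, 3, 1, 0, 1
Reverse-coded (reverse-coded value = 3 − response):
  item 1: 3 − 2 = 1
  item 3: 3 − 3 = 0
  item 5: 3 − 1 = 2
  item 7: 3 − 0 = 3
  item 11: 3 − 1 = 2
Scored: 1, 2, 0, 0, 2, 2, 3, 3, 1, 0, 2
Total = 16

16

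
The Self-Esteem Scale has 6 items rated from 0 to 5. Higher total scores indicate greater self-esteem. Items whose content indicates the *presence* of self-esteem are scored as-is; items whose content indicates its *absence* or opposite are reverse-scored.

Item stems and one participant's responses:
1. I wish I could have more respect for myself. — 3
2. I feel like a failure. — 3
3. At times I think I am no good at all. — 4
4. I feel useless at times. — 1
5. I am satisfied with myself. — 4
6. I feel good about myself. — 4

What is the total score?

17

Items 1, 2, 3, 4 describe the absence/opposite of self-esteem → reverse-score.
reversed = (0+5) − raw = 5 − raw.
  item 1: 5 − 3 = 2
  item 2: 5 − 3 = 2
  item 3: 5 − 4 = 1
  item 4: 5 − 1 = 4
  item 5: 4
  item 6: 4
Total = 2 + 2 + 1 + 4 + 4 + 4 = 17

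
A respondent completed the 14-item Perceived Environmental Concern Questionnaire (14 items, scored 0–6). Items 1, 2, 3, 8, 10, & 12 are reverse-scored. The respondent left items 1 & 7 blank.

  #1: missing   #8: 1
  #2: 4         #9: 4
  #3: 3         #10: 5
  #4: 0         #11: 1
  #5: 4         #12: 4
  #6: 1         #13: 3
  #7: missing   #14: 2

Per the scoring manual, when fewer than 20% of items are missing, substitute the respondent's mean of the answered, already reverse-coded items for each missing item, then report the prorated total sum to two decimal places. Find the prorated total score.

32.67

Reverse-coded (reverse-coded value = 6 − response):
  item 2: 6 − 4 = 2
  item 3: 6 − 3 = 3
  item 8: 6 − 1 = 5
  item 10: 6 − 5 = 1
  item 12: 6 − 4 = 2
Completed scored items (12 of 14): 2, 3, 0, 4, 1, 5, 4, 1, 1, 2, 3, 2; sum = 28.
Person mean = 28 / 12 ≈ 2.3333
Prorated total = (28 / 12) × 14 = 32.67 (to 2 dp)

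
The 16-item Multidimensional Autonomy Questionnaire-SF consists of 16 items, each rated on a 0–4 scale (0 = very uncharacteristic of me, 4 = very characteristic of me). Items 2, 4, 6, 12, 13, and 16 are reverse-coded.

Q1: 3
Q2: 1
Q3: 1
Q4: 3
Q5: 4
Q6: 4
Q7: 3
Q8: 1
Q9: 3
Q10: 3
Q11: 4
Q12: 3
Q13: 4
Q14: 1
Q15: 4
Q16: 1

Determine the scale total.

Apply reverse scoring (reversed = (0+4) − raw = 4 − raw):
  item 2: 4 − 1 = 3
  item 4: 4 − 3 = 1
  item 6: 4 − 4 = 0
  item 12: 4 − 3 = 1
  item 13: 4 − 4 = 0
  item 16: 4 − 1 = 3
After reverse-coding: 3, 3, 1, 1, 4, 0, 3, 1, 3, 3, 4, 1, 0, 1, 4, 3
Total = 3 + 3 + 1 + 1 + 4 + 0 + 3 + 1 + 3 + 3 + 4 + 1 + 0 + 1 + 4 + 3 = 35

35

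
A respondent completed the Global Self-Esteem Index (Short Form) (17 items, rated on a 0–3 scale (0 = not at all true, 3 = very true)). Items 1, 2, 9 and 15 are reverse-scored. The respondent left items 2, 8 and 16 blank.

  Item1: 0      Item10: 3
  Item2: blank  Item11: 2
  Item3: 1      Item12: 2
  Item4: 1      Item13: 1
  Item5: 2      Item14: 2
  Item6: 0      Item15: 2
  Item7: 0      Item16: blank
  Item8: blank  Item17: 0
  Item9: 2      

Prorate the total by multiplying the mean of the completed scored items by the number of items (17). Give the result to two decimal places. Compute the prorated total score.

23.07

Reverse-coded (on a 0–3 scale, reversed = 3 − raw):
  item 1: 3 − 0 = 3
  item 9: 3 − 2 = 1
  item 15: 3 − 2 = 1
Completed scored items (14 of 17): 3, 1, 1, 2, 0, 0, 1, 3, 2, 2, 1, 2, 1, 0; sum = 19.
Person mean = 19 / 14 ≈ 1.3571
Prorated total = (19 / 14) × 17 = 23.07 (to 2 dp)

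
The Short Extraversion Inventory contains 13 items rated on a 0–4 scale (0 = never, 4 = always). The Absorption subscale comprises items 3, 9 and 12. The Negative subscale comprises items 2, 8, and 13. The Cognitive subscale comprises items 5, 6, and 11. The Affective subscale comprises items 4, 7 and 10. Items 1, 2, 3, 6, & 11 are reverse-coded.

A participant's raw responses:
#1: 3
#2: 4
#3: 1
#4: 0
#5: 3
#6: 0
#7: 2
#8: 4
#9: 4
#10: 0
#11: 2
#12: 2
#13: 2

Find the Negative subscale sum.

Negative items: 2, 8, 13.
Of these, item 2 is reverse-coded; on a 0–4 scale, reversed = 4 − raw.
  item 2: 4 − 4 = 0
  item 8: 4
  item 13: 2
Sum = 0 + 4 + 2 = 6

6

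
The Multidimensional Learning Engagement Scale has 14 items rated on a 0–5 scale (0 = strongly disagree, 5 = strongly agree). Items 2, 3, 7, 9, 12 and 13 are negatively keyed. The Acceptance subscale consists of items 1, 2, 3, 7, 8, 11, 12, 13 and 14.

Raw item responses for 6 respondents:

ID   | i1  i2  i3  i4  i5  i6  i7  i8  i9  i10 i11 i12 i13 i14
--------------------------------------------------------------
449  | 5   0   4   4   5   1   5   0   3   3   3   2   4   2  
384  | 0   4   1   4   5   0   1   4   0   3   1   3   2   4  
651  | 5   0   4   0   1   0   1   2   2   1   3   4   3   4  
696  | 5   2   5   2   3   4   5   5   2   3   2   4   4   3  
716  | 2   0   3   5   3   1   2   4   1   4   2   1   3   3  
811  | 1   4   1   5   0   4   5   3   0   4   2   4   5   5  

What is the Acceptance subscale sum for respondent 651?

Respondent 651 raw: 5, 0, 4, 0, 1, 0, 1, 2, 2, 1, 3, 4, 3, 4.
Acceptance items: 1, 2, 3, 7, 8, 11, 12, 13, 14.
Reverse-coded (on a 0–5 scale, reversed = 5 − raw):
  item 1: 5
  item 2: 5 − 0 = 5
  item 3: 5 − 4 = 1
  item 7: 5 − 1 = 4
  item 8: 2
  item 11: 3
  item 12: 5 − 4 = 1
  item 13: 5 − 3 = 2
  item 14: 4
Sum = 5 + 5 + 1 + 4 + 2 + 3 + 1 + 2 + 4 = 27

27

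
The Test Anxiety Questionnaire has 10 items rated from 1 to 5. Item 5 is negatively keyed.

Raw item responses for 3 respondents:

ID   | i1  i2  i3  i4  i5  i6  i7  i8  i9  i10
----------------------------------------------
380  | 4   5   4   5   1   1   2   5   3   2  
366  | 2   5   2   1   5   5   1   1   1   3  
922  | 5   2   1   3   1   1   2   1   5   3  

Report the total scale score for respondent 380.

Respondent 380 raw: 4, 5, 4, 5, 1, 1, 2, 5, 3, 2.
Reverse-coded (on a 1–5 scale, reversed = 6 − raw):
  item 1: 4
  item 2: 5
  item 3: 4
  item 4: 5
  item 5: 6 − 1 = 5
  item 6: 1
  item 7: 2
  item 8: 5
  item 9: 3
  item 10: 2
Sum = 4 + 5 + 4 + 5 + 5 + 1 + 2 + 5 + 3 + 2 = 36

36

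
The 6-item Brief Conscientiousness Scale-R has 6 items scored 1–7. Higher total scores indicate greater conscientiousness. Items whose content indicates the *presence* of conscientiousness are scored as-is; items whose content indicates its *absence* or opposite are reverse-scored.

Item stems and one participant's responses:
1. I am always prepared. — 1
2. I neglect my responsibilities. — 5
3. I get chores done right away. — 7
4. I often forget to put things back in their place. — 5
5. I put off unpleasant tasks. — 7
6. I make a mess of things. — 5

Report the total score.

Items 2, 4, 5, 6 describe the absence/opposite of conscientiousness → reverse-score.
reverse-coded value = 8 − response.
  item 1: 1
  item 2: 8 − 5 = 3
  item 3: 7
  item 4: 8 − 5 = 3
  item 5: 8 − 7 = 1
  item 6: 8 − 5 = 3
Total = 1 + 3 + 7 + 3 + 1 + 3 = 18

18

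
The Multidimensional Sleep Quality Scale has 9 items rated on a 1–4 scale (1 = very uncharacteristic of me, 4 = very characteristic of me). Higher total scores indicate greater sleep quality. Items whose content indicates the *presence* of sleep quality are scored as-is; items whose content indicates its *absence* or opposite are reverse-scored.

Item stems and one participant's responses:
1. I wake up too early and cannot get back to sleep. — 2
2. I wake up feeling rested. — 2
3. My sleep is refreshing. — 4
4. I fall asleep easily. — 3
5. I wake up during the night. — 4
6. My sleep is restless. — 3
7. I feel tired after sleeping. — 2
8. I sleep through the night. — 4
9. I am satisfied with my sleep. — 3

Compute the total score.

25

Items 1, 5, 6, 7 describe the absence/opposite of sleep quality → reverse-score.
on a 1–4 scale, reversed = 5 − raw.
  item 1: 5 − 2 = 3
  item 2: 2
  item 3: 4
  item 4: 3
  item 5: 5 − 4 = 1
  item 6: 5 − 3 = 2
  item 7: 5 − 2 = 3
  item 8: 4
  item 9: 3
Total = 3 + 2 + 4 + 3 + 1 + 2 + 3 + 4 + 3 = 25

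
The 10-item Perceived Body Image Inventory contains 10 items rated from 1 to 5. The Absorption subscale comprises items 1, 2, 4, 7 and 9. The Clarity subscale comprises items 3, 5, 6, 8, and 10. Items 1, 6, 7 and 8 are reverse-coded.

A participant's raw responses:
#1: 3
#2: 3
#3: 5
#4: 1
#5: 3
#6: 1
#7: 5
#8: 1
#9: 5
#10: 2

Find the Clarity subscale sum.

20

Clarity items: 3, 5, 6, 8, 10.
Of these, items 6 & 8 are reverse-coded; on a 1–5 scale, reversed = 6 − raw.
  item 3: 5
  item 5: 3
  item 6: 6 − 1 = 5
  item 8: 6 − 1 = 5
  item 10: 2
Sum = 5 + 3 + 5 + 5 + 2 = 20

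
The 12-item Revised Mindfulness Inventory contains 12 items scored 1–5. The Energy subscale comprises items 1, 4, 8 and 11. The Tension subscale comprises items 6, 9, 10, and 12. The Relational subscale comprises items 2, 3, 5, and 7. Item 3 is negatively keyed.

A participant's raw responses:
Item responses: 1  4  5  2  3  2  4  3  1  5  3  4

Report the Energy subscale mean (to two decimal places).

2.25

Energy items: 1, 4, 8, 11.
  item 1: 1
  item 4: 2
  item 8: 3
  item 11: 3
Sum = 1 + 2 + 3 + 3 = 9
Mean = 9 / 4 = 2.25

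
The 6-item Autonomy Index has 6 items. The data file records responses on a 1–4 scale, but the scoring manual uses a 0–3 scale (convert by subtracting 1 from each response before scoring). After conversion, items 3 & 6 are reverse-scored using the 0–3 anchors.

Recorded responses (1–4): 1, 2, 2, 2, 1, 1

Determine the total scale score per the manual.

Convert to 0–3: 0, 1, 1, 1, 0, 0
Reverse-coded (reversed = (0+3) − raw = 3 − raw):
  item 3: 3 − 1 = 2
  item 6: 3 − 0 = 3
Scored: 0, 1, 2, 1, 0, 3
Total = 7

7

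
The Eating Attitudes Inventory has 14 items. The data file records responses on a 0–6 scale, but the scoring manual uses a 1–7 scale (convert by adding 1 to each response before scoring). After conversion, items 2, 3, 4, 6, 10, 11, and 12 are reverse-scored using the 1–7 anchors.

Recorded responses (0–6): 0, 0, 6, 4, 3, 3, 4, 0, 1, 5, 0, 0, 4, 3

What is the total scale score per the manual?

Convert to 1–7: 1, 1, 7, 5, 4, 4, 5, 1, 2, 6, 1, 1, 5, 4
Reverse-coded (reverse-coded value = 8 − response):
  item 2: 8 − 1 = 7
  item 3: 8 − 7 = 1
  item 4: 8 − 5 = 3
  item 6: 8 − 4 = 4
  item 10: 8 − 6 = 2
  item 11: 8 − 1 = 7
  item 12: 8 − 1 = 7
Scored: 1, 7, 1, 3, 4, 4, 5, 1, 2, 2, 7, 7, 5, 4
Total = 53

53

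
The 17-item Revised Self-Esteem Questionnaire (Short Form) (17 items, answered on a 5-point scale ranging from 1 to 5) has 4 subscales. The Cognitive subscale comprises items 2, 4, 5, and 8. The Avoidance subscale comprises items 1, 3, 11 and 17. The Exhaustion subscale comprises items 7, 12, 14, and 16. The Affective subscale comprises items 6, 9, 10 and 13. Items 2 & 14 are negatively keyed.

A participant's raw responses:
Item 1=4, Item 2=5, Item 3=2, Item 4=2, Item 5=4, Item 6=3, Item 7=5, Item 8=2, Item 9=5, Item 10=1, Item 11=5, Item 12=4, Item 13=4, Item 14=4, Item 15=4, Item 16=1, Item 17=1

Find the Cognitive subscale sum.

Cognitive items: 2, 4, 5, 8.
Of these, item 2 is negatively keyed; reverse-coded value = 6 − response.
  item 2: 6 − 5 = 1
  item 4: 2
  item 5: 4
  item 8: 2
Sum = 1 + 2 + 4 + 2 = 9

9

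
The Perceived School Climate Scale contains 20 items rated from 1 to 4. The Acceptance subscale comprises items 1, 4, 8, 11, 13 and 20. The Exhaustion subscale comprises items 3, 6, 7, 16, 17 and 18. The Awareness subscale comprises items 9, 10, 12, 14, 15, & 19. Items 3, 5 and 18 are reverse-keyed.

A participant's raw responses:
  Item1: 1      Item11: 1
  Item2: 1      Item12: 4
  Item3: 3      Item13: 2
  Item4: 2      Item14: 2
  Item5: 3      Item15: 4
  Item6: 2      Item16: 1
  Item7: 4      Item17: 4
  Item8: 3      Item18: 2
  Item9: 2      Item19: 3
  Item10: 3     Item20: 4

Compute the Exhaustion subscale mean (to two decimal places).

Exhaustion items: 3, 6, 7, 16, 17, 18.
Of these, items 3 & 18 are reverse-keyed; reversed = (1+4) − raw = 5 − raw.
  item 3: 5 − 3 = 2
  item 6: 2
  item 7: 4
  item 16: 1
  item 17: 4
  item 18: 5 − 2 = 3
Sum = 2 + 2 + 4 + 1 + 4 + 3 = 16
Mean = 16 / 6 = 2.67

2.67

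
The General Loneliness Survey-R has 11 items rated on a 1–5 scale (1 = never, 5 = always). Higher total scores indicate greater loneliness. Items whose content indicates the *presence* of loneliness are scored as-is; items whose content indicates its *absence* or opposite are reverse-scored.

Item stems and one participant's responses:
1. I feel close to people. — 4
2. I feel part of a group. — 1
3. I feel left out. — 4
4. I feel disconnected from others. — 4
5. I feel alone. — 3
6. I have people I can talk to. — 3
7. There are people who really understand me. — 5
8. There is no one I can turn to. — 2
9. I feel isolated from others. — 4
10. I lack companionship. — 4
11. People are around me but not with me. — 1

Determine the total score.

Items 1, 2, 6, 7 describe the absence/opposite of loneliness → reverse-score.
reversed = (1+5) − raw = 6 − raw.
  item 1: 6 − 4 = 2
  item 2: 6 − 1 = 5
  item 3: 4
  item 4: 4
  item 5: 3
  item 6: 6 − 3 = 3
  item 7: 6 − 5 = 1
  item 8: 2
  item 9: 4
  item 10: 4
  item 11: 1
Total = 2 + 5 + 4 + 4 + 3 + 3 + 1 + 2 + 4 + 4 + 1 = 33

33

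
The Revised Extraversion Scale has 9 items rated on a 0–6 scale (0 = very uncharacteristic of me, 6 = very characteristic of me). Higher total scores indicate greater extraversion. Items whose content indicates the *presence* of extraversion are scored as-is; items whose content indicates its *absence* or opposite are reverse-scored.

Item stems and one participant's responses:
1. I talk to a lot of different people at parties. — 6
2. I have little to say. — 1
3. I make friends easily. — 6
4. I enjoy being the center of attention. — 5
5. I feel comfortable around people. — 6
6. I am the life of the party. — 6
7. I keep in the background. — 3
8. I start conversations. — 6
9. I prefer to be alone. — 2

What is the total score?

47

Items 2, 7, 9 describe the absence/opposite of extraversion → reverse-score.
reversed = (0+6) − raw = 6 − raw.
  item 1: 6
  item 2: 6 − 1 = 5
  item 3: 6
  item 4: 5
  item 5: 6
  item 6: 6
  item 7: 6 − 3 = 3
  item 8: 6
  item 9: 6 − 2 = 4
Total = 6 + 5 + 6 + 5 + 6 + 6 + 3 + 6 + 4 = 47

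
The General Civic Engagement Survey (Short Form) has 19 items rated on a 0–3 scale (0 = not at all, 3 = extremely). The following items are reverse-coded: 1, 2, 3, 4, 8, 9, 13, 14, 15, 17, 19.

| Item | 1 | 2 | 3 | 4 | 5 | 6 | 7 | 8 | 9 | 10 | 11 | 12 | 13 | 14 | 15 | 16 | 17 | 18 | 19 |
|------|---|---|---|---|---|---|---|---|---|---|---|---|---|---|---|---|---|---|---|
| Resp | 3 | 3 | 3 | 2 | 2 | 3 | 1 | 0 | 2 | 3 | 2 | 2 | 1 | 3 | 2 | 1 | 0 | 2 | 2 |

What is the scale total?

28

Reverse-coded items (reverse-coded value = 3 − response):
  item 1: 3 − 3 = 0
  item 2: 3 − 3 = 0
  item 3: 3 − 3 = 0
  item 4: 3 − 2 = 1
  item 8: 3 − 0 = 3
  item 9: 3 − 2 = 1
  item 13: 3 − 1 = 2
  item 14: 3 − 3 = 0
  item 15: 3 − 2 = 1
  item 17: 3 − 0 = 3
  item 19: 3 − 2 = 1
Scored responses: 0, 0, 0, 1, 2, 3, 1, 3, 1, 3, 2, 2, 2, 0, 1, 1, 3, 2, 1
Total = 0 + 0 + 0 + 1 + 2 + 3 + 1 + 3 + 1 + 3 + 2 + 2 + 2 + 0 + 1 + 1 + 3 + 2 + 1 = 28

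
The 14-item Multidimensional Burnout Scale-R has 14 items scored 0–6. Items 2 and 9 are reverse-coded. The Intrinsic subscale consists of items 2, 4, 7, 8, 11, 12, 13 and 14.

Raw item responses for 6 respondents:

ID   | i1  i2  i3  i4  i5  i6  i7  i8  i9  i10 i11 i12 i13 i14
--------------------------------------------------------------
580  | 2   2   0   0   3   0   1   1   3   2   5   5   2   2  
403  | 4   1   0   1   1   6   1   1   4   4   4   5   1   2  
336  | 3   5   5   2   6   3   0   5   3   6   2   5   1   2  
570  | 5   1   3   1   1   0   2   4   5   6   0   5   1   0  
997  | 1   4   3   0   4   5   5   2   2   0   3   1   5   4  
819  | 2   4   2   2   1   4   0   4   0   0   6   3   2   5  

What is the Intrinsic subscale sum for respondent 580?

20

Respondent 580 raw: 2, 2, 0, 0, 3, 0, 1, 1, 3, 2, 5, 5, 2, 2.
Intrinsic items: 2, 4, 7, 8, 11, 12, 13, 14.
Reverse-coded (on a 0–6 scale, reversed = 6 − raw):
  item 2: 6 − 2 = 4
  item 4: 0
  item 7: 1
  item 8: 1
  item 11: 5
  item 12: 5
  item 13: 2
  item 14: 2
Sum = 4 + 0 + 1 + 1 + 5 + 5 + 2 + 2 = 20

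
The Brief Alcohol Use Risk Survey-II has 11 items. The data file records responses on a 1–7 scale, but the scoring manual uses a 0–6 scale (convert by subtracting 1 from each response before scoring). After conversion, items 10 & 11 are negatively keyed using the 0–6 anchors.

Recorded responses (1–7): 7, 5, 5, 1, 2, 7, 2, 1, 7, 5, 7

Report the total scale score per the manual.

Convert to 0–6: 6, 4, 4, 0, 1, 6, 1, 0, 6, 4, 6
Reverse-coded (reversed = (0+6) − raw = 6 − raw):
  item 10: 6 − 4 = 2
  item 11: 6 − 6 = 0
Scored: 6, 4, 4, 0, 1, 6, 1, 0, 6, 2, 0
Total = 30

30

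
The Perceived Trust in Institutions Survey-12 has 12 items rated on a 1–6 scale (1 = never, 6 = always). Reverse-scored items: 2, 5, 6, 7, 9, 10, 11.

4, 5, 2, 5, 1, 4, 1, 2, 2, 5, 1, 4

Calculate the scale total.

47

Apply reverse scoring (on a 1–6 scale, reversed = 7 − raw):
  item 2: 7 − 5 = 2
  item 5: 7 − 1 = 6
  item 6: 7 − 4 = 3
  item 7: 7 − 1 = 6
  item 9: 7 − 2 = 5
  item 10: 7 − 5 = 2
  item 11: 7 − 1 = 6
After reverse-coding: 4, 2, 2, 5, 6, 3, 6, 2, 5, 2, 6, 4
Total = 4 + 2 + 2 + 5 + 6 + 3 + 6 + 2 + 5 + 2 + 6 + 4 = 47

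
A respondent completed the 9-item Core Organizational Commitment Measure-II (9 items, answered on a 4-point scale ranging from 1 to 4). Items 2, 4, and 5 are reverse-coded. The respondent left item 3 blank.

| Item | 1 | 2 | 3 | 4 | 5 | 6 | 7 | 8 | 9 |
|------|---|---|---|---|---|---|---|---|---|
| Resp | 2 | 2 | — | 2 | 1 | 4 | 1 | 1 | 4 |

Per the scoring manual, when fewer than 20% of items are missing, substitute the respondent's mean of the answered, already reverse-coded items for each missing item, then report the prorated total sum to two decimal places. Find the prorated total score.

Reverse-coded (reverse-coded value = 5 − response):
  item 2: 5 − 2 = 3
  item 4: 5 − 2 = 3
  item 5: 5 − 1 = 4
Completed scored items (8 of 9): 2, 3, 3, 4, 4, 1, 1, 4; sum = 22.
Person mean = 22 / 8 ≈ 2.7500
Prorated total = (22 / 8) × 9 = 24.75 (to 2 dp)

24.75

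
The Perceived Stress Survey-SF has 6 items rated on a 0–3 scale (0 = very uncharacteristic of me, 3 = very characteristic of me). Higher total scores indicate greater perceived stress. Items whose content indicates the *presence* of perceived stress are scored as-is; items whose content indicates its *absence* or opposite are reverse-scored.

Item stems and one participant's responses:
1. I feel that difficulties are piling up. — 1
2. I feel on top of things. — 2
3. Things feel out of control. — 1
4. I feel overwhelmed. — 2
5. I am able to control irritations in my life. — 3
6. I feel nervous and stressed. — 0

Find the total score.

Items 2, 5 describe the absence/opposite of perceived stress → reverse-score.
reversed = (0+3) − raw = 3 − raw.
  item 1: 1
  item 2: 3 − 2 = 1
  item 3: 1
  item 4: 2
  item 5: 3 − 3 = 0
  item 6: 0
Total = 1 + 1 + 1 + 2 + 0 + 0 = 5

5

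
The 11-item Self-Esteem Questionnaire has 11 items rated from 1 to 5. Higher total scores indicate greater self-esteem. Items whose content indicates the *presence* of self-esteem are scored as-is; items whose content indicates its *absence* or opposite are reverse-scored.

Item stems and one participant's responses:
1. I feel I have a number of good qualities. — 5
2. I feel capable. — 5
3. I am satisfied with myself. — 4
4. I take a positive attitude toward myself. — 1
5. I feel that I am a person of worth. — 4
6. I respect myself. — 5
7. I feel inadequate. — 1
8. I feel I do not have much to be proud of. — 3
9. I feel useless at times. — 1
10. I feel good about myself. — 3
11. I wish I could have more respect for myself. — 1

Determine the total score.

Items 7, 8, 9, 11 describe the absence/opposite of self-esteem → reverse-score.
reverse-coded value = 6 − response.
  item 1: 5
  item 2: 5
  item 3: 4
  item 4: 1
  item 5: 4
  item 6: 5
  item 7: 6 − 1 = 5
  item 8: 6 − 3 = 3
  item 9: 6 − 1 = 5
  item 10: 3
  item 11: 6 − 1 = 5
Total = 5 + 5 + 4 + 1 + 4 + 5 + 5 + 3 + 5 + 3 + 5 = 45

45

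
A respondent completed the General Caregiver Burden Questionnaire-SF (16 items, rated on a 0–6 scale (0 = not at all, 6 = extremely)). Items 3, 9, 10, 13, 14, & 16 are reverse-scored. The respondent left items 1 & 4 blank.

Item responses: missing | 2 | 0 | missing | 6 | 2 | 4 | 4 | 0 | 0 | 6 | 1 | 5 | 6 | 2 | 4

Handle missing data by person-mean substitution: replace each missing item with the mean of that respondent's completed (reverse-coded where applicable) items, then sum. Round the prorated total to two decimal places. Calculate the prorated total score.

54.86

Reverse-coded (on a 0–6 scale, reversed = 6 − raw):
  item 3: 6 − 0 = 6
  item 9: 6 − 0 = 6
  item 10: 6 − 0 = 6
  item 13: 6 − 5 = 1
  item 14: 6 − 6 = 0
  item 16: 6 − 4 = 2
Completed scored items (14 of 16): 2, 6, 6, 2, 4, 4, 6, 6, 6, 1, 1, 0, 2, 2; sum = 48.
Person mean = 48 / 14 ≈ 3.4286
Prorated total = (48 / 14) × 16 = 54.86 (to 2 dp)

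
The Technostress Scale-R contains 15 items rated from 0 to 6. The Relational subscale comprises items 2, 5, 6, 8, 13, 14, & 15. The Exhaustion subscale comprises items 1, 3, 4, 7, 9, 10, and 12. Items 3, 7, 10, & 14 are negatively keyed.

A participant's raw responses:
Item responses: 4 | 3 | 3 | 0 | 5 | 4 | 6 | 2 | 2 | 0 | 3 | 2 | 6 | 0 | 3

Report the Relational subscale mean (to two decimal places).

4.14

Relational items: 2, 5, 6, 8, 13, 14, 15.
Of these, item 14 is negatively keyed; reversed = (0+6) − raw = 6 − raw.
  item 2: 3
  item 5: 5
  item 6: 4
  item 8: 2
  item 13: 6
  item 14: 6 − 0 = 6
  item 15: 3
Sum = 3 + 5 + 4 + 2 + 6 + 6 + 3 = 29
Mean = 29 / 7 = 4.14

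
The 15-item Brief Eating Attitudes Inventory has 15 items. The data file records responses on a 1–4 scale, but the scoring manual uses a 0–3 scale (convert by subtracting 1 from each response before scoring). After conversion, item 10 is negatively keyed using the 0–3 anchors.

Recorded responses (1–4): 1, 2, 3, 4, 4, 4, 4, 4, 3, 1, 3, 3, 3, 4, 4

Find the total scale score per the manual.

Convert to 0–3: 0, 1, 2, 3, 3, 3, 3, 3, 2, 0, 2, 2, 2, 3, 3
Reverse-coded (reverse-coded value = 3 − response):
  item 10: 3 − 0 = 3
Scored: 0, 1, 2, 3, 3, 3, 3, 3, 2, 3, 2, 2, 2, 3, 3
Total = 35

35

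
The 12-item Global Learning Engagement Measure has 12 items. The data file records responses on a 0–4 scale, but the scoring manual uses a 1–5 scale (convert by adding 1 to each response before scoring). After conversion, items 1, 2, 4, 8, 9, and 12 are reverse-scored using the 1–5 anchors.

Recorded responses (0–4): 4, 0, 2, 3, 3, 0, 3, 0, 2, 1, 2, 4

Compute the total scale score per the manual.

34

Convert to 1–5: 5, 1, 3, 4, 4, 1, 4, 1, 3, 2, 3, 5
Reverse-coded (on a 1–5 scale, reversed = 6 − raw):
  item 1: 6 − 5 = 1
  item 2: 6 − 1 = 5
  item 4: 6 − 4 = 2
  item 8: 6 − 1 = 5
  item 9: 6 − 3 = 3
  item 12: 6 − 5 = 1
Scored: 1, 5, 3, 2, 4, 1, 4, 5, 3, 2, 3, 1
Total = 34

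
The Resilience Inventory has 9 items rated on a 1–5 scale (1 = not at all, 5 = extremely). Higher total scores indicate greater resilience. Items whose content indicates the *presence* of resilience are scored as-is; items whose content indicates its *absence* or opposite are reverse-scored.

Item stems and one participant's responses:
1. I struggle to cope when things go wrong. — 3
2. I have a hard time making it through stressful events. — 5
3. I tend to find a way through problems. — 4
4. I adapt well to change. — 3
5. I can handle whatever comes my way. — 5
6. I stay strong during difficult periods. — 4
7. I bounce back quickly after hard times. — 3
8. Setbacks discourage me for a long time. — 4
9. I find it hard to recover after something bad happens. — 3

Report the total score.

28

Items 1, 2, 8, 9 describe the absence/opposite of resilience → reverse-score.
reverse-coded value = 6 − response.
  item 1: 6 − 3 = 3
  item 2: 6 − 5 = 1
  item 3: 4
  item 4: 3
  item 5: 5
  item 6: 4
  item 7: 3
  item 8: 6 − 4 = 2
  item 9: 6 − 3 = 3
Total = 3 + 1 + 4 + 3 + 5 + 4 + 3 + 2 + 3 = 28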